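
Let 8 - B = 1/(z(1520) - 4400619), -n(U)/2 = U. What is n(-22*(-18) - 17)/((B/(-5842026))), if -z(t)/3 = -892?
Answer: 19475216193208644/35183545 ≈ 5.5353e+8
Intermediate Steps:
z(t) = 2676 (z(t) = -3*(-892) = 2676)
n(U) = -2*U
B = 35183545/4397943 (B = 8 - 1/(2676 - 4400619) = 8 - 1/(-4397943) = 8 - 1*(-1/4397943) = 8 + 1/4397943 = 35183545/4397943 ≈ 8.0000)
n(-22*(-18) - 17)/((B/(-5842026))) = (-2*(-22*(-18) - 17))/(((35183545/4397943)/(-5842026))) = (-2*(396 - 17))/(((35183545/4397943)*(-1/5842026))) = (-2*379)/(-35183545/25692897352518) = -758*(-25692897352518/35183545) = 19475216193208644/35183545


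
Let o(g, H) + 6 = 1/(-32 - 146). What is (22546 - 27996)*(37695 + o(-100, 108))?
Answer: -18281046725/89 ≈ -2.0540e+8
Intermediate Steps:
o(g, H) = -1069/178 (o(g, H) = -6 + 1/(-32 - 146) = -6 + 1/(-178) = -6 - 1/178 = -1069/178)
(22546 - 27996)*(37695 + o(-100, 108)) = (22546 - 27996)*(37695 - 1069/178) = -5450*6708641/178 = -18281046725/89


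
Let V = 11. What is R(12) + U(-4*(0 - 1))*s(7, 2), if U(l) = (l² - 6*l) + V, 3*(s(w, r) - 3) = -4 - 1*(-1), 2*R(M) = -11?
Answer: ½ ≈ 0.50000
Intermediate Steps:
R(M) = -11/2 (R(M) = (½)*(-11) = -11/2)
s(w, r) = 2 (s(w, r) = 3 + (-4 - 1*(-1))/3 = 3 + (-4 + 1)/3 = 3 + (⅓)*(-3) = 3 - 1 = 2)
U(l) = 11 + l² - 6*l (U(l) = (l² - 6*l) + 11 = 11 + l² - 6*l)
R(12) + U(-4*(0 - 1))*s(7, 2) = -11/2 + (11 + (-4*(0 - 1))² - (-24)*(0 - 1))*2 = -11/2 + (11 + (-4*(-1))² - (-24)*(-1))*2 = -11/2 + (11 + 4² - 6*4)*2 = -11/2 + (11 + 16 - 24)*2 = -11/2 + 3*2 = -11/2 + 6 = ½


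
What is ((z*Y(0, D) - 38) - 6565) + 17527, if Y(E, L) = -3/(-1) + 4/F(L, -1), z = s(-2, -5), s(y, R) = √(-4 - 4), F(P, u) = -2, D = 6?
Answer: 10924 + 2*I*√2 ≈ 10924.0 + 2.8284*I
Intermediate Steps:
s(y, R) = 2*I*√2 (s(y, R) = √(-8) = 2*I*√2)
z = 2*I*√2 ≈ 2.8284*I
Y(E, L) = 1 (Y(E, L) = -3/(-1) + 4/(-2) = -3*(-1) + 4*(-½) = 3 - 2 = 1)
((z*Y(0, D) - 38) - 6565) + 17527 = (((2*I*√2)*1 - 38) - 6565) + 17527 = ((2*I*√2 - 38) - 6565) + 17527 = ((-38 + 2*I*√2) - 6565) + 17527 = (-6603 + 2*I*√2) + 17527 = 10924 + 2*I*√2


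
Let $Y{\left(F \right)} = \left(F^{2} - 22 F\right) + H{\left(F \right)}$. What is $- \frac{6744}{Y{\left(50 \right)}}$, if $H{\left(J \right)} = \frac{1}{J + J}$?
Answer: $- \frac{224800}{46667} \approx -4.8171$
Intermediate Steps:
$H{\left(J \right)} = \frac{1}{2 J}$
$Y{\left(F \right)} = F^{2} + \frac{1}{2 F} - 22 F$ ($Y{\left(F \right)} = \left(F^{2} - 22 F\right) + \frac{1}{2 F} = F^{2} + \frac{1}{2 F} - 22 F$)
$- \frac{6744}{Y{\left(50 \right)}} = - \frac{6744}{50^{2} + \frac{1}{2 \cdot 50} - 1100} = - \frac{6744}{2500 + \frac{1}{2} \cdot \frac{1}{50} - 1100} = - \frac{6744}{2500 + \frac{1}{100} - 1100} = - \frac{6744}{\frac{140001}{100}} = \left(-6744\right) \frac{100}{140001} = - \frac{224800}{46667}$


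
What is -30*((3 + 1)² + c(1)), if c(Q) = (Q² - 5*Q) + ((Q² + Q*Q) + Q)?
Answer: -450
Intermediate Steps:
c(Q) = -4*Q + 3*Q² (c(Q) = (Q² - 5*Q) + ((Q² + Q²) + Q) = (Q² - 5*Q) + (2*Q² + Q) = (Q² - 5*Q) + (Q + 2*Q²) = -4*Q + 3*Q²)
-30*((3 + 1)² + c(1)) = -30*((3 + 1)² + 1*(-4 + 3*1)) = -30*(4² + 1*(-4 + 3)) = -30*(16 + 1*(-1)) = -30*(16 - 1) = -30*15 = -450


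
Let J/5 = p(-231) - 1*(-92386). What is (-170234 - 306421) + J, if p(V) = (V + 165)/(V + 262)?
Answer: -456805/31 ≈ -14736.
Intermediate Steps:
p(V) = (165 + V)/(262 + V)
J = 14319500/31 (J = 5*((165 - 231)/(262 - 231) - 1*(-92386)) = 5*(-66/31 + 92386) = 5*(2863900/31) = 14319500/31 ≈ 4.6192e+5)
(-170234 - 306421) + J = (-170234 - 306421) + 14319500/31 = -476655 + 14319500/31 = -456805/31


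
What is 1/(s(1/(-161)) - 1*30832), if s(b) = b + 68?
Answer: -161/4953005 ≈ -3.2506e-5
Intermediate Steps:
s(b) = 68 + b
1/(s(1/(-161)) - 1*30832) = 1/((68 + 1/(-161)) - 1*30832) = 1/((68 - 1/161) - 30832) = 1/(10947/161 - 30832) = 1/(-4953005/161) = -161/4953005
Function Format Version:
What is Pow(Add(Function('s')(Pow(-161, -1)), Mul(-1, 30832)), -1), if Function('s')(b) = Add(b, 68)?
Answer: Rational(-161, 4953005) ≈ -3.2506e-5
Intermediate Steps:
Function('s')(b) = Add(68, b)
Pow(Add(Function('s')(Pow(-161, -1)), Mul(-1, 30832)), -1) = Pow(Add(Add(68, Pow(-161, -1)), Mul(-1, 30832)), -1) = Pow(Add(Add(68, Rational(-1, 161)), -30832), -1) = Pow(Add(Rational(10947, 161), -30832), -1) = Pow(Rational(-4953005, 161), -1) = Rational(-161, 4953005)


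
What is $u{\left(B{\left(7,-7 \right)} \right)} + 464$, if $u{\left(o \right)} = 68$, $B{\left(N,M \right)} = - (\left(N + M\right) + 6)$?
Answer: $532$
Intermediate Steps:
$B{\left(N,M \right)} = -6 - M - N$ ($B{\left(N,M \right)} = - (\left(M + N\right) + 6) = - (6 + M + N) = -6 - M - N$)
$u{\left(B{\left(7,-7 \right)} \right)} + 464 = 68 + 464 = 532$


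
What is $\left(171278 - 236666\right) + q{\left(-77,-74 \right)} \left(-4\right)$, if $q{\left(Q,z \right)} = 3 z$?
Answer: $-64500$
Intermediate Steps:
$\left(171278 - 236666\right) + q{\left(-77,-74 \right)} \left(-4\right) = \left(171278 - 236666\right) + 3 \left(-74\right) \left(-4\right) = -65388 - -888 = -65388 + 888 = -64500$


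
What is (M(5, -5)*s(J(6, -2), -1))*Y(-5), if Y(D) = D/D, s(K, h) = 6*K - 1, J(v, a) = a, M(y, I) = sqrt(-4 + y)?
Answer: -13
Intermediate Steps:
s(K, h) = -1 + 6*K
Y(D) = 1
(M(5, -5)*s(J(6, -2), -1))*Y(-5) = (sqrt(-4 + 5)*(-1 + 6*(-2)))*1 = (sqrt(1)*(-1 - 12))*1 = (1*(-13))*1 = -13*1 = -13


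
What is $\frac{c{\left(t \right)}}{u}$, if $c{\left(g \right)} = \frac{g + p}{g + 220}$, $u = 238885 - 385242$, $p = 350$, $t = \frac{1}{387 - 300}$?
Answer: $- \frac{30451}{2801419337} \approx -1.087 \cdot 10^{-5}$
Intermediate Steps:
$t = \frac{1}{87} \approx 0.011494$
$u = -146357$ ($u = 238885 - 385242 = -146357$)
$c{\left(g \right)} = \frac{350 + g}{220 + g}$ ($c{\left(g \right)} = \frac{g + 350}{g + 220} = \frac{350 + g}{220 + g}$)
$\frac{c{\left(t \right)}}{u} = \frac{\frac{1}{220 + \frac{1}{87}} \left(350 + \frac{1}{87}\right)}{-146357} = \frac{1}{\frac{19141}{87}} \cdot \frac{30451}{87} \left(- \frac{1}{146357}\right) = \frac{87}{19141} \cdot \frac{30451}{87} \left(- \frac{1}{146357}\right) = \frac{30451}{19141} \left(- \frac{1}{146357}\right) = - \frac{30451}{2801419337}$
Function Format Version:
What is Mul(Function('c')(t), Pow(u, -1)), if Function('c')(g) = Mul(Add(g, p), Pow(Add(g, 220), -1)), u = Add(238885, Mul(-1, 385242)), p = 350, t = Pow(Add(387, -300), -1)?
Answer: Rational(-30451, 2801419337) ≈ -1.0870e-5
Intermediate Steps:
t = Rational(1, 87) (t = Pow(87, -1) = Rational(1, 87) ≈ 0.011494)
u = -146357 (u = Add(238885, -385242) = -146357)
Function('c')(g) = Mul(Pow(Add(220, g), -1), Add(350, g)) (Function('c')(g) = Mul(Add(g, 350), Pow(Add(g, 220), -1)) = Mul(Add(350, g), Pow(Add(220, g), -1)) = Mul(Pow(Add(220, g), -1), Add(350, g)))
Mul(Function('c')(t), Pow(u, -1)) = Mul(Mul(Pow(Add(220, Rational(1, 87)), -1), Add(350, Rational(1, 87))), Pow(-146357, -1)) = Mul(Mul(Pow(Rational(19141, 87), -1), Rational(30451, 87)), Rational(-1, 146357)) = Mul(Mul(Rational(87, 19141), Rational(30451, 87)), Rational(-1, 146357)) = Mul(Rational(30451, 19141), Rational(-1, 146357)) = Rational(-30451, 2801419337)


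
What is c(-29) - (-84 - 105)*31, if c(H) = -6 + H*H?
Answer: 6694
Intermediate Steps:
c(H) = -6 + H²
c(-29) - (-84 - 105)*31 = (-6 + (-29)²) - (-84 - 105)*31 = (-6 + 841) - (-189)*31 = 835 - 1*(-5859) = 835 + 5859 = 6694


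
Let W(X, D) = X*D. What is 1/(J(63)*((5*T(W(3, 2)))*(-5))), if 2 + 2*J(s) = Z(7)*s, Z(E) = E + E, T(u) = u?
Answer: -1/66000 ≈ -1.5152e-5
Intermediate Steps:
W(X, D) = D*X
Z(E) = 2*E
J(s) = -1 + 7*s (J(s) = -1 + ((2*7)*s)/2 = -1 + (14*s)/2 = -1 + 7*s)
1/(J(63)*((5*T(W(3, 2)))*(-5))) = 1/((-1 + 7*63)*((5*(2*3))*(-5))) = 1/((-1 + 441)*((5*6)*(-5))) = 1/(440*(30*(-5))) = 1/(440*(-150)) = 1/(-66000) = -1/66000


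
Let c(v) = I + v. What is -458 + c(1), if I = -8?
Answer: -465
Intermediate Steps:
c(v) = -8 + v
-458 + c(1) = -458 + (-8 + 1) = -458 - 7 = -465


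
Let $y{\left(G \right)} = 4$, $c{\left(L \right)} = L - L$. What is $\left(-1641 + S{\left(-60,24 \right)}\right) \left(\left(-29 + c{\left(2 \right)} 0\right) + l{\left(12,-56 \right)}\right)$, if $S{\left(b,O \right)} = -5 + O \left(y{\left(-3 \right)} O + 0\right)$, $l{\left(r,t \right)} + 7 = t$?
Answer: $-60536$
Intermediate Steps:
$c{\left(L \right)} = 0$
$l{\left(r,t \right)} = -7 + t$
$S{\left(b,O \right)} = -5 + 4 O^{2}$ ($S{\left(b,O \right)} = -5 + O \left(4 O + 0\right) = -5 + O 4 O = -5 + 4 O^{2}$)
$\left(-1641 + S{\left(-60,24 \right)}\right) \left(\left(-29 + c{\left(2 \right)} 0\right) + l{\left(12,-56 \right)}\right) = \left(-1641 - \left(5 - 4 \cdot 24^{2}\right)\right) \left(\left(-29 + 0 \cdot 0\right) - 63\right) = \left(-1641 + \left(-5 + 4 \cdot 576\right)\right) \left(\left(-29 + 0\right) - 63\right) = \left(-1641 + \left(-5 + 2304\right)\right) \left(-29 - 63\right) = \left(-1641 + 2299\right) \left(-92\right) = 658 \left(-92\right) = -60536$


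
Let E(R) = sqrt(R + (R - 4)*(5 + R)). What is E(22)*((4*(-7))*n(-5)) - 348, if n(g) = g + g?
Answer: -348 + 560*sqrt(127) ≈ 5962.9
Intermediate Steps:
n(g) = 2*g
E(R) = sqrt(R + (-4 + R)*(5 + R))
E(22)*((4*(-7))*n(-5)) - 348 = sqrt(-20 + 22**2 + 2*22)*((4*(-7))*(2*(-5))) - 348 = sqrt(-20 + 484 + 44)*(-28*(-10)) - 348 = sqrt(508)*280 - 348 = (2*sqrt(127))*280 - 348 = 560*sqrt(127) - 348 = -348 + 560*sqrt(127)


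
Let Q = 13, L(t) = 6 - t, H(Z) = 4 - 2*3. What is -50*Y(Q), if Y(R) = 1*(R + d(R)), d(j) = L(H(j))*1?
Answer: -1050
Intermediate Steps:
H(Z) = -2 (H(Z) = 4 - 6 = -2)
d(j) = 8 (d(j) = (6 - 1*(-2))*1 = (6 + 2)*1 = 8*1 = 8)
Y(R) = 8 + R (Y(R) = 1*(R + 8) = 1*(8 + R) = 8 + R)
-50*Y(Q) = -50*(8 + 13) = -50*21 = -1050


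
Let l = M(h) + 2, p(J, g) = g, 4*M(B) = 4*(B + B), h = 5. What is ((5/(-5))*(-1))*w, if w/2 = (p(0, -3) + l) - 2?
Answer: 14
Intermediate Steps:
M(B) = 2*B (M(B) = (4*(B + B))/4 = (4*(2*B))/4 = (8*B)/4 = 2*B)
l = 12 (l = 2*5 + 2 = 10 + 2 = 12)
w = 14 (w = 2*((-3 + 12) - 2) = 2*(9 - 2) = 2*7 = 14)
((5/(-5))*(-1))*w = ((5/(-5))*(-1))*14 = ((5*(-1/5))*(-1))*14 = -1*(-1)*14 = 1*14 = 14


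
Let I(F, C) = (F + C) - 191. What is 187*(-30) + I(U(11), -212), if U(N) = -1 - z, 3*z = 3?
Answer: -6015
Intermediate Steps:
z = 1 (z = (1/3)*3 = 1)
U(N) = -2 (U(N) = -1 - 1*1 = -1 - 1 = -2)
I(F, C) = -191 + C + F (I(F, C) = (C + F) - 191 = -191 + C + F)
187*(-30) + I(U(11), -212) = 187*(-30) + (-191 - 212 - 2) = -5610 - 405 = -6015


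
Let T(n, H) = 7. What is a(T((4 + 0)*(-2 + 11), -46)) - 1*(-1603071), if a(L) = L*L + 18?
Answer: 1603138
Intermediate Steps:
a(L) = 18 + L² (a(L) = L² + 18 = 18 + L²)
a(T((4 + 0)*(-2 + 11), -46)) - 1*(-1603071) = (18 + 7²) - 1*(-1603071) = (18 + 49) + 1603071 = 67 + 1603071 = 1603138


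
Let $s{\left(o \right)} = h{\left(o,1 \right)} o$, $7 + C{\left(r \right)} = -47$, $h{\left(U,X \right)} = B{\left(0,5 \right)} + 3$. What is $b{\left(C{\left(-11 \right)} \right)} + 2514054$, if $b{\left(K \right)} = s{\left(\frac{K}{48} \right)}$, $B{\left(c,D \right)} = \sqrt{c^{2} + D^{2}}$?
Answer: $2514045$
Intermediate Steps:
$B{\left(c,D \right)} = \sqrt{D^{2} + c^{2}}$
$h{\left(U,X \right)} = 8$ ($h{\left(U,X \right)} = \sqrt{5^{2} + 0^{2}} + 3 = \sqrt{25 + 0} + 3 = \sqrt{25} + 3 = 5 + 3 = 8$)
$C{\left(r \right)} = -54$ ($C{\left(r \right)} = -7 - 47 = -54$)
$s{\left(o \right)} = 8 o$
$b{\left(K \right)} = \frac{K}{6}$ ($b{\left(K \right)} = 8 \frac{K}{48} = \frac{K}{6}$)
$b{\left(C{\left(-11 \right)} \right)} + 2514054 = \frac{1}{6} \left(-54\right) + 2514054 = -9 + 2514054 = 2514045$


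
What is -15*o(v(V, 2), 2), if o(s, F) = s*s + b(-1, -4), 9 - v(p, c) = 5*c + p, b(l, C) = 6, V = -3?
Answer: -150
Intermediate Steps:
v(p, c) = 9 - p - 5*c (v(p, c) = 9 - (5*c + p) = 9 - (p + 5*c) = 9 + (-p - 5*c) = 9 - p - 5*c)
o(s, F) = 6 + s² (o(s, F) = s*s + 6 = s² + 6 = 6 + s²)
-15*o(v(V, 2), 2) = -15*(6 + (9 - 1*(-3) - 5*2)²) = -15*(6 + (9 + 3 - 10)²) = -15*(6 + 2²) = -15*(6 + 4) = -15*10 = -150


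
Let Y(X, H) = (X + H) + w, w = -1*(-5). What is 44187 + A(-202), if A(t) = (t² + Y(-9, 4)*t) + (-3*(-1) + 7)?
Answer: 85001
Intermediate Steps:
w = 5
Y(X, H) = 5 + H + X (Y(X, H) = (X + H) + 5 = (H + X) + 5 = 5 + H + X)
A(t) = 10 + t² (A(t) = (t² + (5 + 4 - 9)*t) + (-3*(-1) + 7) = (t² + 0*t) + (3 + 7) = (t² + 0) + 10 = t² + 10 = 10 + t²)
44187 + A(-202) = 44187 + (10 + (-202)²) = 44187 + (10 + 40804) = 44187 + 40814 = 85001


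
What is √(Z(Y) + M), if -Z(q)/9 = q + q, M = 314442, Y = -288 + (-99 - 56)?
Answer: 12*√2239 ≈ 567.82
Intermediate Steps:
Y = -443 (Y = -288 - 155 = -443)
Z(q) = -18*q (Z(q) = -9*(q + q) = -18*q)
√(Z(Y) + M) = √(-18*(-443) + 314442) = √(7974 + 314442) = √322416 = 12*√2239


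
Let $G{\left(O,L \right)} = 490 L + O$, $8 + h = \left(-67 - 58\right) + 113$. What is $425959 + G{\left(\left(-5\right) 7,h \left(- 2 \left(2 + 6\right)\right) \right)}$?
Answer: $582724$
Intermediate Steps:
$h = -20$ ($h = -8 + \left(\left(-67 - 58\right) + 113\right) = -8 + \left(-125 + 113\right) = -8 - 12 = -20$)
$G{\left(O,L \right)} = O + 490 L$
$425959 + G{\left(\left(-5\right) 7,h \left(- 2 \left(2 + 6\right)\right) \right)} = 425959 + \left(\left(-5\right) 7 + 490 \left(- 20 \left(- 2 \left(2 + 6\right)\right)\right)\right) = 425959 - \left(35 - 490 \left(- 20 \left(\left(-2\right) 8\right)\right)\right) = 425959 - \left(35 - 490 \left(\left(-20\right) \left(-16\right)\right)\right) = 425959 + \left(-35 + 490 \cdot 320\right) = 425959 + \left(-35 + 156800\right) = 425959 + 156765 = 582724$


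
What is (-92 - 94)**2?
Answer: 34596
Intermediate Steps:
(-92 - 94)**2 = (-186)**2 = 34596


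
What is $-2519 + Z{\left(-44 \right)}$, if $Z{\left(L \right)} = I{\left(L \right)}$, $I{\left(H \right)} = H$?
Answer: $-2563$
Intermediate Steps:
$Z{\left(L \right)} = L$
$-2519 + Z{\left(-44 \right)} = -2519 - 44 = -2563$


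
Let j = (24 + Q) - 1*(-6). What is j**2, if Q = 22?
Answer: 2704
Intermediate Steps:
j = 52 (j = (24 + 22) - 1*(-6) = 46 + 6 = 52)
j**2 = 52**2 = 2704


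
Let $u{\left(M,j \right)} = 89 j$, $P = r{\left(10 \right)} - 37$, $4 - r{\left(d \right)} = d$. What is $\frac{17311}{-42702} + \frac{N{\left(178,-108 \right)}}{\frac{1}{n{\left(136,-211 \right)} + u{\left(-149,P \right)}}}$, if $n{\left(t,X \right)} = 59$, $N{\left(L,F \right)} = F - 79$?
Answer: $\frac{30088495121}{42702} \approx 7.0462 \cdot 10^{5}$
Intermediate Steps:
$r{\left(d \right)} = 4 - d$
$N{\left(L,F \right)} = -79 + F$
$P = -43$ ($P = \left(4 - 10\right) - 37 = -6 - 37 = -43$)
$\frac{17311}{-42702} + \frac{N{\left(178,-108 \right)}}{\frac{1}{n{\left(136,-211 \right)} + u{\left(-149,P \right)}}} = \frac{17311}{-42702} + \frac{-79 - 108}{\frac{1}{59 + 89 \left(-43\right)}} = 17311 \left(- \frac{1}{42702}\right) - \frac{187}{\frac{1}{59 - 3827}} = - \frac{17311}{42702} - \frac{187}{\frac{1}{-3768}} = - \frac{17311}{42702} - \frac{187}{- \frac{1}{3768}} = - \frac{17311}{42702} - -704616 = - \frac{17311}{42702} + 704616 = \frac{30088495121}{42702}$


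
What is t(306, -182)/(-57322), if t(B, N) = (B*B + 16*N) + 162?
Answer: -45443/28661 ≈ -1.5855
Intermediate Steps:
t(B, N) = 162 + B² + 16*N (t(B, N) = (B² + 16*N) + 162 = 162 + B² + 16*N)
t(306, -182)/(-57322) = (162 + 306² + 16*(-182))/(-57322) = (162 + 93636 - 2912)*(-1/57322) = 90886*(-1/57322) = -45443/28661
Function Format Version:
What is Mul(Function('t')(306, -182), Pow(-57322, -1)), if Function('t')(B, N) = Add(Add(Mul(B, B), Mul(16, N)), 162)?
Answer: Rational(-45443, 28661) ≈ -1.5855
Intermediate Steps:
Function('t')(B, N) = Add(162, Pow(B, 2), Mul(16, N)) (Function('t')(B, N) = Add(Add(Pow(B, 2), Mul(16, N)), 162) = Add(162, Pow(B, 2), Mul(16, N)))
Mul(Function('t')(306, -182), Pow(-57322, -1)) = Mul(Add(162, Pow(306, 2), Mul(16, -182)), Pow(-57322, -1)) = Mul(Add(162, 93636, -2912), Rational(-1, 57322)) = Mul(90886, Rational(-1, 57322)) = Rational(-45443, 28661)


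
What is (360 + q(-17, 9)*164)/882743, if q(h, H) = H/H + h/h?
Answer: 688/882743 ≈ 0.00077939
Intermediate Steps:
q(h, H) = 2 (q(h, H) = 1 + 1 = 2)
(360 + q(-17, 9)*164)/882743 = (360 + 2*164)/882743 = (360 + 328)*(1/882743) = 688*(1/882743) = 688/882743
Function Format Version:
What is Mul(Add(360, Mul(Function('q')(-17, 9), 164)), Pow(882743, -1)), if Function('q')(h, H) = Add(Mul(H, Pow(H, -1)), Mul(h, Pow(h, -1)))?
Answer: Rational(688, 882743) ≈ 0.00077939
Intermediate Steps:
Function('q')(h, H) = 2 (Function('q')(h, H) = Add(1, 1) = 2)
Mul(Add(360, Mul(Function('q')(-17, 9), 164)), Pow(882743, -1)) = Mul(Add(360, Mul(2, 164)), Pow(882743, -1)) = Mul(Add(360, 328), Rational(1, 882743)) = Mul(688, Rational(1, 882743)) = Rational(688, 882743)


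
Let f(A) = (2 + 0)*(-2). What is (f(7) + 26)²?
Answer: 484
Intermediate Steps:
f(A) = -4 (f(A) = 2*(-2) = -4)
(f(7) + 26)² = (-4 + 26)² = 22² = 484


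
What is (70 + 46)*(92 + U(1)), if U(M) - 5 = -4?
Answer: 10788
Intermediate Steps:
U(M) = 1 (U(M) = 5 - 4 = 1)
(70 + 46)*(92 + U(1)) = (70 + 46)*(92 + 1) = 116*93 = 10788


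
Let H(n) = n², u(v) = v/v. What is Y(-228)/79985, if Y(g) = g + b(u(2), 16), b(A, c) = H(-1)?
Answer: -227/79985 ≈ -0.0028380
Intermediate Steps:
u(v) = 1
b(A, c) = 1 (b(A, c) = (-1)² = 1)
Y(g) = 1 + g (Y(g) = g + 1 = 1 + g)
Y(-228)/79985 = (1 - 228)/79985 = -227*1/79985 = -227/79985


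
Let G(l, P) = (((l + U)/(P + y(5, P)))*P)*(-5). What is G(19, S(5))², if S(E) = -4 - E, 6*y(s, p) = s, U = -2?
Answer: 21068100/2401 ≈ 8774.7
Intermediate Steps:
y(s, p) = s/6
G(l, P) = -5*P*(-2 + l)/(⅚ + P) (G(l, P) = (((l - 2)/(P + (⅙)*5))*P)*(-5) = (((-2 + l)/(P + ⅚))*P)*(-5) = (((-2 + l)/(⅚ + P))*P)*(-5) = (P*(-2 + l)/(⅚ + P))*(-5) = -5*P*(-2 + l)/(⅚ + P))
G(19, S(5))² = (30*(-4 - 1*5)*(2 - 1*19)/(5 + 6*(-4 - 1*5)))² = (30*(-4 - 5)*(2 - 19)/(5 + 6*(-4 - 5)))² = (30*(-9)*(-17)/(5 + 6*(-9)))² = (30*(-9)*(-17)/(5 - 54))² = (30*(-9)*(-17)/(-49))² = (30*(-9)*(-1/49)*(-17))² = (-4590/49)² = 21068100/2401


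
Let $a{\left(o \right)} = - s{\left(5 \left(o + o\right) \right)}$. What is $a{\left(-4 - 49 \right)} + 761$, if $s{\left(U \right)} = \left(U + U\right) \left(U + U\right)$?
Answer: $-1122839$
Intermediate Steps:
$s{\left(U \right)} = 4 U^{2}$ ($s{\left(U \right)} = 2 U 2 U = 4 U^{2}$)
$a{\left(o \right)} = - 400 o^{2}$ ($a{\left(o \right)} = - 4 \left(5 \left(o + o\right)\right)^{2} = - 4 \left(5 \cdot 2 o\right)^{2} = - 4 \left(10 o\right)^{2} = - 4 \cdot 100 o^{2} = - 400 o^{2}$)
$a{\left(-4 - 49 \right)} + 761 = - 400 \left(-4 - 49\right)^{2} + 761 = - 400 \left(-53\right)^{2} + 761 = \left(-400\right) 2809 + 761 = -1123600 + 761 = -1122839$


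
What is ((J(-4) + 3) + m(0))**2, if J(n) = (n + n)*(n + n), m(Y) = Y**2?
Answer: 4489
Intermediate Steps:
J(n) = 4*n**2 (J(n) = (2*n)*(2*n) = 4*n**2)
((J(-4) + 3) + m(0))**2 = ((4*(-4)**2 + 3) + 0**2)**2 = ((4*16 + 3) + 0)**2 = ((64 + 3) + 0)**2 = (67 + 0)**2 = 67**2 = 4489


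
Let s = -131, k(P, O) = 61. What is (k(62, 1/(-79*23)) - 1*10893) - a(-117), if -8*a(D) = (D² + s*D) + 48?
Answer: -7199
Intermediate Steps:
a(D) = -6 - D²/8 + 131*D/8 (a(D) = -((D² - 131*D) + 48)/8 = -(48 + D² - 131*D)/8 = -6 - D²/8 + 131*D/8)
(k(62, 1/(-79*23)) - 1*10893) - a(-117) = (61 - 1*10893) - (-6 - ⅛*(-117)² + (131/8)*(-117)) = (61 - 10893) - (-6 - ⅛*13689 - 15327/8) = -10832 - (-6 - 13689/8 - 15327/8) = -10832 - 1*(-3633) = -10832 + 3633 = -7199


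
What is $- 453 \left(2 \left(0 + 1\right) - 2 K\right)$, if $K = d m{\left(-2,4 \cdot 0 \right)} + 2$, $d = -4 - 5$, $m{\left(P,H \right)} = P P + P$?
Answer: $-15402$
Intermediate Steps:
$m{\left(P,H \right)} = P + P^{2}$ ($m{\left(P,H \right)} = P^{2} + P = P + P^{2}$)
$d = -9$
$K = -16$ ($K = - 9 \left(- 2 \left(1 - 2\right)\right) + 2 = - 9 \left(\left(-2\right) \left(-1\right)\right) + 2 = \left(-9\right) 2 + 2 = -18 + 2 = -16$)
$- 453 \left(2 \left(0 + 1\right) - 2 K\right) = - 453 \left(2 \left(0 + 1\right) - -32\right) = - 453 \left(2 \cdot 1 + 32\right) = - 453 \left(2 + 32\right) = \left(-453\right) 34 = -15402$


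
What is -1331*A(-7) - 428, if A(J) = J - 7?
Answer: 18206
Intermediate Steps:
A(J) = -7 + J
-1331*A(-7) - 428 = -1331*(-7 - 7) - 428 = -1331*(-14) - 428 = 18634 - 428 = 18206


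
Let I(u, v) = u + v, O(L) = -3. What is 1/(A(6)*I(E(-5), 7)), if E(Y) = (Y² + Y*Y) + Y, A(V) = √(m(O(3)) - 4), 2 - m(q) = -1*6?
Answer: 1/104 ≈ 0.0096154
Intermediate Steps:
m(q) = 8 (m(q) = 2 - (-1)*6 = 2 - 1*(-6) = 2 + 6 = 8)
A(V) = 2 (A(V) = √(8 - 4) = √4 = 2)
E(Y) = Y + 2*Y² (E(Y) = (Y² + Y²) + Y = 2*Y² + Y = Y + 2*Y²)
1/(A(6)*I(E(-5), 7)) = 1/(2*(-5*(1 + 2*(-5)) + 7)) = 1/(2*(-5*(1 - 10) + 7)) = 1/(2*(-5*(-9) + 7)) = 1/(2*(45 + 7)) = 1/(2*52) = 1/104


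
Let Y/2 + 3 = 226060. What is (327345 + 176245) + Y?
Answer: 955704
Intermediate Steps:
Y = 452114 (Y = -6 + 2*226060 = -6 + 452120 = 452114)
(327345 + 176245) + Y = (327345 + 176245) + 452114 = 503590 + 452114 = 955704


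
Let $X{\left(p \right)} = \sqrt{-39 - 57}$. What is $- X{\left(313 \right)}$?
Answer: $- 4 i \sqrt{6} \approx - 9.798 i$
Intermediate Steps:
$X{\left(p \right)} = 4 i \sqrt{6}$ ($X{\left(p \right)} = \sqrt{-96} = 4 i \sqrt{6}$)
$- X{\left(313 \right)} = - 4 i \sqrt{6}$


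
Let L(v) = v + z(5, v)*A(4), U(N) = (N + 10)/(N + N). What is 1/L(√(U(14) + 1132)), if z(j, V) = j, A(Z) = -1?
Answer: 7/1551 + √55510/7755 ≈ 0.034894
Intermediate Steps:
U(N) = (10 + N)/(2*N) (U(N) = (10 + N)/((2*N)) = (10 + N)*(1/(2*N)) = (10 + N)/(2*N))
L(v) = -5 + v (L(v) = v + 5*(-1) = v - 5 = -5 + v)
1/L(√(U(14) + 1132)) = 1/(-5 + √((½)*(10 + 14)/14 + 1132)) = 1/(-5 + √((½)*(1/14)*24 + 1132)) = 1/(-5 + √(6/7 + 1132)) = 1/(-5 + √(7930/7)) = 1/(-5 + √55510/7)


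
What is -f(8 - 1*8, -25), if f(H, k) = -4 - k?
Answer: -21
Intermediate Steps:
-f(8 - 1*8, -25) = -(-4 - 1*(-25)) = -(-4 + 25) = -1*21 = -21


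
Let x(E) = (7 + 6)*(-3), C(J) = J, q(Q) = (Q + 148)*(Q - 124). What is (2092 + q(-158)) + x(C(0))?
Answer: 4873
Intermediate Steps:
q(Q) = (-124 + Q)*(148 + Q) (q(Q) = (148 + Q)*(-124 + Q) = (-124 + Q)*(148 + Q))
x(E) = -39 (x(E) = 13*(-3) = -39)
(2092 + q(-158)) + x(C(0)) = (2092 + (-18352 + (-158)**2 + 24*(-158))) - 39 = (2092 + (-18352 + 24964 - 3792)) - 39 = (2092 + 2820) - 39 = 4912 - 39 = 4873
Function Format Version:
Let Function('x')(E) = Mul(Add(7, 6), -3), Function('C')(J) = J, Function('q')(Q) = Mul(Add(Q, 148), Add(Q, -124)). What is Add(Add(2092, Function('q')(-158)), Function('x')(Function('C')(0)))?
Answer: 4873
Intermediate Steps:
Function('q')(Q) = Mul(Add(-124, Q), Add(148, Q)) (Function('q')(Q) = Mul(Add(148, Q), Add(-124, Q)) = Mul(Add(-124, Q), Add(148, Q)))
Function('x')(E) = -39 (Function('x')(E) = Mul(13, -3) = -39)
Add(Add(2092, Function('q')(-158)), Function('x')(Function('C')(0))) = Add(Add(2092, Add(-18352, Pow(-158, 2), Mul(24, -158))), -39) = Add(Add(2092, Add(-18352, 24964, -3792)), -39) = Add(Add(2092, 2820), -39) = Add(4912, -39) = 4873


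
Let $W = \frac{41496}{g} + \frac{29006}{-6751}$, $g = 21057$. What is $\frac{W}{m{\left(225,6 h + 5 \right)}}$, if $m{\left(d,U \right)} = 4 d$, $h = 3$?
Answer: $- \frac{55106641}{21323371050} \approx -0.0025843$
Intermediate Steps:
$W = - \frac{110213282}{47385269}$ ($W = \frac{41496}{21057} + \frac{29006}{-6751} = 41496 \cdot \frac{1}{21057} + 29006 \left(- \frac{1}{6751}\right) = \frac{13832}{7019} - \frac{29006}{6751} = - \frac{110213282}{47385269} \approx -2.3259$)
$\frac{W}{m{\left(225,6 h + 5 \right)}} = - \frac{110213282}{47385269 \cdot 4 \cdot 225} = - \frac{110213282}{47385269 \cdot 900} = \left(- \frac{110213282}{47385269}\right) \frac{1}{900} = - \frac{55106641}{21323371050}$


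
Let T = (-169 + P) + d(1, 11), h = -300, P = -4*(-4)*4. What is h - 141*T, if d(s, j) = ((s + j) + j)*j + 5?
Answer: -21873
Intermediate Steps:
P = 64 (P = 16*4 = 64)
d(s, j) = 5 + j*(s + 2*j) (d(s, j) = ((j + s) + j)*j + 5 = (s + 2*j)*j + 5 = j*(s + 2*j) + 5 = 5 + j*(s + 2*j))
T = 153 (T = (-169 + 64) + (5 + 2*11² + 11*1) = -105 + (5 + 2*121 + 11) = -105 + (5 + 242 + 11) = -105 + 258 = 153)
h - 141*T = -300 - 141*153 = -300 - 21573 = -21873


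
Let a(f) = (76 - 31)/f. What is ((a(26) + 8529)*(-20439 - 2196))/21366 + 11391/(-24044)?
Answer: -838314688464/92755741 ≈ -9037.9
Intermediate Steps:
a(f) = 45/f
((a(26) + 8529)*(-20439 - 2196))/21366 + 11391/(-24044) = ((45/26 + 8529)*(-20439 - 2196))/21366 + 11391/(-24044) = ((45*(1/26) + 8529)*(-22635))*(1/21366) + 11391*(-1/24044) = ((45/26 + 8529)*(-22635))*(1/21366) - 11391/24044 = ((221799/26)*(-22635))*(1/21366) - 11391/24044 = -5020420365/26*1/21366 - 11391/24044 = -557824485/61724 - 11391/24044 = -838314688464/92755741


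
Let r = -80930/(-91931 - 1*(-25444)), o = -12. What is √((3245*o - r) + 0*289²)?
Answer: I*√172140475113770/66487 ≈ 197.34*I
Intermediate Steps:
r = 80930/66487 (r = -80930/(-91931 + 25444) = -80930/(-66487) = -80930*(-1/66487) = 80930/66487 ≈ 1.2172)
√((3245*o - r) + 0*289²) = √((3245*(-12) - 1*80930/66487) + 0*289²) = √((-38940 - 80930/66487) + 0*83521) = √(-2589084710/66487 + 0) = √(-2589084710/66487) = I*√172140475113770/66487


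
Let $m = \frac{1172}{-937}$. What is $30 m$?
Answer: $- \frac{35160}{937} \approx -37.524$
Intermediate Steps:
$m = - \frac{1172}{937}$ ($m = 1172 \left(- \frac{1}{937}\right) = - \frac{1172}{937} \approx -1.2508$)
$30 m = 30 \left(- \frac{1172}{937}\right) = - \frac{35160}{937}$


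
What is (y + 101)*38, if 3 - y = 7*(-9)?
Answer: 6346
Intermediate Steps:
y = 66 (y = 3 - 7*(-9) = 3 - 1*(-63) = 3 + 63 = 66)
(y + 101)*38 = (66 + 101)*38 = 167*38 = 6346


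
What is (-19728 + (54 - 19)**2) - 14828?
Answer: -33331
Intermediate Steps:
(-19728 + (54 - 19)**2) - 14828 = (-19728 + 35**2) - 14828 = (-19728 + 1225) - 14828 = -18503 - 14828 = -33331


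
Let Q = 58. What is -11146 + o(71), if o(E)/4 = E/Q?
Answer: -323092/29 ≈ -11141.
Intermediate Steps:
o(E) = 2*E/29 (o(E) = 4*(E/58) = 2*E/29)
-11146 + o(71) = -11146 + (2/29)*71 = -11146 + 142/29 = -323092/29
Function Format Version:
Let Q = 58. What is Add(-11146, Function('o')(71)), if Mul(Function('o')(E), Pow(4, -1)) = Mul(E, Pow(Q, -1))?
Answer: Rational(-323092, 29) ≈ -11141.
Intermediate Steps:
Function('o')(E) = Mul(Rational(2, 29), E) (Function('o')(E) = Mul(4, Mul(E, Pow(58, -1))) = Mul(4, Mul(E, Rational(1, 58))) = Mul(4, Mul(Rational(1, 58), E)) = Mul(Rational(2, 29), E))
Add(-11146, Function('o')(71)) = Add(-11146, Mul(Rational(2, 29), 71)) = Add(-11146, Rational(142, 29)) = Rational(-323092, 29)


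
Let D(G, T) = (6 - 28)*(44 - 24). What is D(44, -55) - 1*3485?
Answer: -3925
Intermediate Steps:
D(G, T) = -440 (D(G, T) = -22*20 = -440)
D(44, -55) - 1*3485 = -440 - 1*3485 = -440 - 3485 = -3925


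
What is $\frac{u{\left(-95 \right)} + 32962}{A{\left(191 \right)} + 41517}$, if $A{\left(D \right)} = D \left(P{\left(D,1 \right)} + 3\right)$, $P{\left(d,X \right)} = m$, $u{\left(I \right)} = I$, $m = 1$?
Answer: $\frac{32867}{42281} \approx 0.77735$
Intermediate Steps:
$P{\left(d,X \right)} = 1$
$A{\left(D \right)} = 4 D$ ($A{\left(D \right)} = D \left(1 + 3\right) = D 4 = 4 D$)
$\frac{u{\left(-95 \right)} + 32962}{A{\left(191 \right)} + 41517} = \frac{-95 + 32962}{4 \cdot 191 + 41517} = \frac{32867}{764 + 41517} = \frac{32867}{42281}$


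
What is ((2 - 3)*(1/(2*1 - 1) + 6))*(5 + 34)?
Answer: -273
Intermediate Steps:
((2 - 3)*(1/(2*1 - 1) + 6))*(5 + 34) = -(1/(2 - 1) + 6)*39 = -(1/1 + 6)*39 = -(1 + 6)*39 = -1*7*39 = -7*39 = -273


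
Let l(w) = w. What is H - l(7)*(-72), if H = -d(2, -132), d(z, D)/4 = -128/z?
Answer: 760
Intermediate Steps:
d(z, D) = -512/z (d(z, D) = 4*(-128/z) = -512/z)
H = 256 (H = -(-512)/2 = -1*(-256) = 256)
H - l(7)*(-72) = 256 - 7*(-72) = 256 - 1*(-504) = 256 + 504 = 760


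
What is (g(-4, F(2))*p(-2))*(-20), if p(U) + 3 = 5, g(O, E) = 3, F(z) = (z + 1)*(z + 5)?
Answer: -120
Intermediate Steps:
F(z) = (1 + z)*(5 + z)
p(U) = 2 (p(U) = -3 + 5 = 2)
(g(-4, F(2))*p(-2))*(-20) = (3*2)*(-20) = 6*(-20) = -120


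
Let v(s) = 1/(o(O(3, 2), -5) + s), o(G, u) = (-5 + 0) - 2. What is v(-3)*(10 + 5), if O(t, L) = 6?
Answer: -3/2 ≈ -1.5000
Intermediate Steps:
o(G, u) = -7 (o(G, u) = -5 - 2 = -7)
v(s) = 1/(-7 + s)
v(-3)*(10 + 5) = (10 + 5)/(-7 - 3) = 15/(-10) = -⅒*15 = -3/2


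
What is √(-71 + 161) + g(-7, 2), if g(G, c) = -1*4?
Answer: -4 + 3*√10 ≈ 5.4868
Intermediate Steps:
g(G, c) = -4
√(-71 + 161) + g(-7, 2) = √(-71 + 161) - 4 = √90 - 4 = 3*√10 - 4 = -4 + 3*√10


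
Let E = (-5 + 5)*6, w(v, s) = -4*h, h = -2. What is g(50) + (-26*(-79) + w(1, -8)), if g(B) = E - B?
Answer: 2012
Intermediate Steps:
w(v, s) = 8 (w(v, s) = -4*(-2) = 8)
E = 0 (E = 0*6 = 0)
g(B) = -B (g(B) = 0 - B = -B)
g(50) + (-26*(-79) + w(1, -8)) = -1*50 + (-26*(-79) + 8) = -50 + (2054 + 8) = -50 + 2062 = 2012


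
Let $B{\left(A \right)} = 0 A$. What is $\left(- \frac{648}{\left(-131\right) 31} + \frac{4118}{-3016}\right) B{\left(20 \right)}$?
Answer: $0$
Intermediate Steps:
$B{\left(A \right)} = 0$
$\left(- \frac{648}{\left(-131\right) 31} + \frac{4118}{-3016}\right) B{\left(20 \right)} = \left(- \frac{648}{\left(-131\right) 31} + \frac{4118}{-3016}\right) 0 = \left(- \frac{648}{-4061} + 4118 \left(- \frac{1}{3016}\right)\right) 0 = \left(\left(-648\right) \left(- \frac{1}{4061}\right) - \frac{71}{52}\right) 0 = \left(\frac{648}{4061} - \frac{71}{52}\right) 0 = \left(- \frac{254635}{211172}\right) 0 = 0$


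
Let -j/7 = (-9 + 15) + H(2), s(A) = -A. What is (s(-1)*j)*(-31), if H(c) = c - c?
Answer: 1302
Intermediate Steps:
H(c) = 0
j = -42 (j = -7*((-9 + 15) + 0) = -7*(6 + 0) = -7*6 = -42)
(s(-1)*j)*(-31) = (-1*(-1)*(-42))*(-31) = (1*(-42))*(-31) = -42*(-31) = 1302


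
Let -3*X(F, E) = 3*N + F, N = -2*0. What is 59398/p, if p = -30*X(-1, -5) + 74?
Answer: 29699/32 ≈ 928.09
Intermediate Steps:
N = 0
X(F, E) = -F/3 (X(F, E) = -(3*0 + F)/3 = -(0 + F)/3 = -F/3)
p = 64 (p = -(-10)*(-1) + 74 = -30*⅓ + 74 = -10 + 74 = 64)
59398/p = 59398/64 = 59398*(1/64) = 29699/32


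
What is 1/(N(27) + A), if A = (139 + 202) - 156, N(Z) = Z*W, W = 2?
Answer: 1/239 ≈ 0.0041841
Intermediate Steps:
N(Z) = 2*Z (N(Z) = Z*2 = 2*Z)
A = 185 (A = 341 - 156 = 185)
1/(N(27) + A) = 1/(2*27 + 185) = 1/(54 + 185) = 1/239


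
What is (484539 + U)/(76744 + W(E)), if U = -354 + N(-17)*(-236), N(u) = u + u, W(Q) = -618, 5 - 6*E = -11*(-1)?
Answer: 492209/76126 ≈ 6.4657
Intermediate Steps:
E = -1 (E = 5/6 - (-11)*(-1)/6 = 5/6 - 1/6*11 = 5/6 - 11/6 = -1)
N(u) = 2*u
U = 7670 (U = -354 + (2*(-17))*(-236) = -354 - 34*(-236) = -354 + 8024 = 7670)
(484539 + U)/(76744 + W(E)) = (484539 + 7670)/(76744 - 618) = 492209/76126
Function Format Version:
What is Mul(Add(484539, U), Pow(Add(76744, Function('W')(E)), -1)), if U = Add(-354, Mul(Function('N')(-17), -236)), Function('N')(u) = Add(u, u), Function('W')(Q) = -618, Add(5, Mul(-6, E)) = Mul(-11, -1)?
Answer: Rational(492209, 76126) ≈ 6.4657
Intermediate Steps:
E = -1 (E = Add(Rational(5, 6), Mul(Rational(-1, 6), Mul(-11, -1))) = Add(Rational(5, 6), Mul(Rational(-1, 6), 11)) = Add(Rational(5, 6), Rational(-11, 6)) = -1)
Function('N')(u) = Mul(2, u)
U = 7670 (U = Add(-354, Mul(Mul(2, -17), -236)) = Add(-354, Mul(-34, -236)) = Add(-354, 8024) = 7670)
Mul(Add(484539, U), Pow(Add(76744, Function('W')(E)), -1)) = Mul(Add(484539, 7670), Pow(Add(76744, -618), -1)) = Mul(492209, Pow(76126, -1)) = Mul(492209, Rational(1, 76126)) = Rational(492209, 76126)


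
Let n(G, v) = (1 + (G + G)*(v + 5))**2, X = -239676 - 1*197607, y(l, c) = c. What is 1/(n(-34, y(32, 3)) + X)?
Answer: -1/142434 ≈ -7.0208e-6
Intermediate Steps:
X = -437283 (X = -239676 - 197607 = -437283)
n(G, v) = (1 + 2*G*(5 + v))**2 (n(G, v) = (1 + (2*G)*(5 + v))**2 = (1 + 2*G*(5 + v))**2)
1/(n(-34, y(32, 3)) + X) = 1/((1 + 10*(-34) + 2*(-34)*3)**2 - 437283) = 1/((1 - 340 - 204)**2 - 437283) = 1/((-543)**2 - 437283) = 1/(294849 - 437283) = 1/(-142434) = -1/142434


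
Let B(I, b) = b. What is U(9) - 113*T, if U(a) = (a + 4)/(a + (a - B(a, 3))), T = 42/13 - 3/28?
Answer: -1922483/5460 ≈ -352.10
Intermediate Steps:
T = 1137/364 (T = 42*(1/13) - 3*1/28 = 42/13 - 3/28 = 1137/364 ≈ 3.1236)
U(a) = (4 + a)/(-3 + 2*a) (U(a) = (a + 4)/(a + (a - 1*3)) = (4 + a)/(a + (a - 3)) = (4 + a)/(a + (-3 + a)) = (4 + a)/(-3 + 2*a))
U(9) - 113*T = (4 + 9)/(-3 + 2*9) - 113*1137/364 = 13/(-3 + 18) - 128481/364 = 13/15 - 128481/364 = -1922483/5460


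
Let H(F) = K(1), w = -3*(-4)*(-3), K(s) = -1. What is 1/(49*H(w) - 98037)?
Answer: -1/98086 ≈ -1.0195e-5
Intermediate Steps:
w = -36 (w = 12*(-3) = -36)
H(F) = -1
1/(49*H(w) - 98037) = 1/(49*(-1) - 98037) = 1/(-49 - 98037) = 1/(-98086) = -1/98086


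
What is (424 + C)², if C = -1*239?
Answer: 34225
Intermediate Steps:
C = -239
(424 + C)² = (424 - 239)² = 185² = 34225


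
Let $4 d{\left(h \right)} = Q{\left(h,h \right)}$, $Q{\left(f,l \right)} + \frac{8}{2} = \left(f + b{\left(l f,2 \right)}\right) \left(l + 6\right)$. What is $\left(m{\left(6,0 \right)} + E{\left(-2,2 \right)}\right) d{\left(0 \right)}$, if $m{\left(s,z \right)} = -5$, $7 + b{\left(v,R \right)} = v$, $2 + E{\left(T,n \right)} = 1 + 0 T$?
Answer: $69$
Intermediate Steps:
$E{\left(T,n \right)} = -1$ ($E{\left(T,n \right)} = -2 + \left(1 + 0 T\right) = -2 + \left(1 + 0\right) = -2 + 1 = -1$)
$b{\left(v,R \right)} = -7 + v$
$Q{\left(f,l \right)} = -4 + \left(6 + l\right) \left(-7 + f + f l\right)$ ($Q{\left(f,l \right)} = -4 + \left(f + \left(-7 + l f\right)\right) \left(l + 6\right) = -4 + \left(f + \left(-7 + f l\right)\right) \left(6 + l\right) = -4 + \left(-7 + f + f l\right) \left(6 + l\right) = -4 + \left(6 + l\right) \left(-7 + f + f l\right)$)
$d{\left(h \right)} = - \frac{23}{2} + \frac{3 h}{2} + \frac{7 h^{2}}{4} + \frac{h \left(-7 + h^{2}\right)}{4}$ ($d{\left(h \right)} = \frac{-46 + 6 h + h \left(-7 + h h\right) + 7 h h}{4} = \frac{-46 + 6 h + h \left(-7 + h^{2}\right) + 7 h^{2}}{4} = \frac{-46 + 6 h + 7 h^{2} + h \left(-7 + h^{2}\right)}{4} = - \frac{23}{2} + \frac{3 h}{2} + \frac{7 h^{2}}{4} + \frac{h \left(-7 + h^{2}\right)}{4}$)
$\left(m{\left(6,0 \right)} + E{\left(-2,2 \right)}\right) d{\left(0 \right)} = \left(-5 - 1\right) \left(- \frac{23}{2} - 0 + \frac{0^{3}}{4} + \frac{7 \cdot 0^{2}}{4}\right) = - 6 \left(- \frac{23}{2} + 0 + \frac{1}{4} \cdot 0 + \frac{7}{4} \cdot 0\right) = - 6 \left(- \frac{23}{2} + 0 + 0 + 0\right) = \left(-6\right) \left(- \frac{23}{2}\right) = 69$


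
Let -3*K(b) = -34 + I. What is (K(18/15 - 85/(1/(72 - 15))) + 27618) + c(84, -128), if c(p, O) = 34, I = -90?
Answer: 83080/3 ≈ 27693.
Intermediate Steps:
K(b) = 124/3 (K(b) = -(-34 - 90)/3 = -⅓*(-124) = 124/3)
(K(18/15 - 85/(1/(72 - 15))) + 27618) + c(84, -128) = (124/3 + 27618) + 34 = 82978/3 + 34 = 83080/3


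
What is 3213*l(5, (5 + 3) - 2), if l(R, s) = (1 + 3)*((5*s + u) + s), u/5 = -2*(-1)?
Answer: 591192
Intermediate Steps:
u = 10 (u = 5*(-2*(-1)) = 5*2 = 10)
l(R, s) = 40 + 24*s (l(R, s) = (1 + 3)*((5*s + 10) + s) = 4*((10 + 5*s) + s) = 4*(10 + 6*s) = 40 + 24*s)
3213*l(5, (5 + 3) - 2) = 3213*(40 + 24*((5 + 3) - 2)) = 3213*(40 + 24*(8 - 2)) = 3213*(40 + 24*6) = 3213*(40 + 144) = 3213*184 = 591192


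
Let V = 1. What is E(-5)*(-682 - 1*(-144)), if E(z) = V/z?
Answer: 538/5 ≈ 107.60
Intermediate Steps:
E(z) = 1/z
E(-5)*(-682 - 1*(-144)) = (-682 - 1*(-144))/(-5) = -(-682 + 144)/5 = -⅕*(-538) = 538/5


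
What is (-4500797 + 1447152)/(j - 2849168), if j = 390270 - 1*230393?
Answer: 3053645/2689291 ≈ 1.1355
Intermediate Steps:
j = 159877 (j = 390270 - 230393 = 159877)
(-4500797 + 1447152)/(j - 2849168) = (-4500797 + 1447152)/(159877 - 2849168) = -3053645/(-2689291) = -3053645*(-1/2689291) = 3053645/2689291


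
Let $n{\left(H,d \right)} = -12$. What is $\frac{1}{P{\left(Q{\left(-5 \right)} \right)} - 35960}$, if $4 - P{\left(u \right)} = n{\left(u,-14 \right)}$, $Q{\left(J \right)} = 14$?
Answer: $- \frac{1}{35944} \approx -2.7821 \cdot 10^{-5}$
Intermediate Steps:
$P{\left(u \right)} = 16$ ($P{\left(u \right)} = 4 - -12 = 4 + 12 = 16$)
$\frac{1}{P{\left(Q{\left(-5 \right)} \right)} - 35960} = \frac{1}{16 - 35960} = \frac{1}{-35944} = - \frac{1}{35944}$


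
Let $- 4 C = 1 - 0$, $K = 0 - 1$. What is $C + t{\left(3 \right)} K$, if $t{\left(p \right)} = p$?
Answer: $- \frac{13}{4} \approx -3.25$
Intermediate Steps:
$K = -1$ ($K = 0 - 1 = -1$)
$C = - \frac{1}{4}$ ($C = - \frac{1 - 0}{4} = - \frac{1 + 0}{4} = \left(- \frac{1}{4}\right) 1 = - \frac{1}{4} \approx -0.25$)
$C + t{\left(3 \right)} K = - \frac{1}{4} + 3 \left(-1\right) = - \frac{1}{4} - 3 = - \frac{13}{4}$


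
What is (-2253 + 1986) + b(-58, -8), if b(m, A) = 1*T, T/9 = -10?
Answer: -357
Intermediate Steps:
T = -90 (T = 9*(-10) = -90)
b(m, A) = -90 (b(m, A) = 1*(-90) = -90)
(-2253 + 1986) + b(-58, -8) = (-2253 + 1986) - 90 = -267 - 90 = -357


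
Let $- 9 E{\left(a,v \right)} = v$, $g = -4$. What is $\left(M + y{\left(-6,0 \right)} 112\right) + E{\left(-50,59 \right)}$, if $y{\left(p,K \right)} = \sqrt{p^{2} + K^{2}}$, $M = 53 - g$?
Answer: $\frac{6502}{9} \approx 722.44$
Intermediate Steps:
$E{\left(a,v \right)} = - \frac{v}{9}$
$M = 57$ ($M = 53 - -4 = 53 + 4 = 57$)
$y{\left(p,K \right)} = \sqrt{K^{2} + p^{2}}$
$\left(M + y{\left(-6,0 \right)} 112\right) + E{\left(-50,59 \right)} = \left(57 + \sqrt{0^{2} + \left(-6\right)^{2}} \cdot 112\right) - \frac{59}{9} = \left(57 + \sqrt{0 + 36} \cdot 112\right) - \frac{59}{9} = \left(57 + \sqrt{36} \cdot 112\right) - \frac{59}{9} = \left(57 + 6 \cdot 112\right) - \frac{59}{9} = \left(57 + 672\right) - \frac{59}{9} = 729 - \frac{59}{9} = \frac{6502}{9}$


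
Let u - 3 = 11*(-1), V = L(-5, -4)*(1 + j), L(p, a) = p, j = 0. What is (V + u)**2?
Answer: 169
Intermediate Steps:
V = -5 (V = -5*(1 + 0) = -5*1 = -5)
u = -8 (u = 3 + 11*(-1) = 3 - 11 = -8)
(V + u)**2 = (-5 - 8)**2 = (-13)**2 = 169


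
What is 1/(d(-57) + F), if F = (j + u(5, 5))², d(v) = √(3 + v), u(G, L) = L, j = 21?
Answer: 338/228515 - 3*I*√6/457030 ≈ 0.0014791 - 1.6079e-5*I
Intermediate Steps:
F = 676 (F = (21 + 5)² = 26² = 676)
1/(d(-57) + F) = 1/(√(3 - 57) + 676) = 1/(√(-54) + 676) = 1/(3*I*√6 + 676) = 1/(676 + 3*I*√6)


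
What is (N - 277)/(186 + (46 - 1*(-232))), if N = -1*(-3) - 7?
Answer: -281/464 ≈ -0.60560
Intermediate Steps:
N = -4 (N = 3 - 7 = -4)
(N - 277)/(186 + (46 - 1*(-232))) = (-4 - 277)/(186 + (46 - 1*(-232))) = -281/(186 + (46 + 232)) = -281/(186 + 278) = -281/464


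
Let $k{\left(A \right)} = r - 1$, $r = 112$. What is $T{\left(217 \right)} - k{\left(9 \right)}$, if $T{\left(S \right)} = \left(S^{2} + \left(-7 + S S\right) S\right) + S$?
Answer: $10263989$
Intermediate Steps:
$k{\left(A \right)} = 111$ ($k{\left(A \right)} = 112 - 1 = 111$)
$T{\left(S \right)} = S + S^{2} + S \left(-7 + S^{2}\right)$ ($T{\left(S \right)} = \left(S^{2} + \left(-7 + S^{2}\right) S\right) + S = \left(S^{2} + S \left(-7 + S^{2}\right)\right) + S = S + S^{2} + S \left(-7 + S^{2}\right)$)
$T{\left(217 \right)} - k{\left(9 \right)} = 217 \left(-6 + 217 + 217^{2}\right) - 111 = 217 \left(-6 + 217 + 47089\right) - 111 = 217 \cdot 47300 - 111 = 10264100 - 111 = 10263989$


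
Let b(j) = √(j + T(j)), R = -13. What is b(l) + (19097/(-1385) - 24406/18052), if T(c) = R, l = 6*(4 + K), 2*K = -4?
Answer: -189270677/12501010 + I ≈ -15.14 + 1.0*I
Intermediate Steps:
K = -2 (K = (½)*(-4) = -2)
l = 12 (l = 6*(4 - 2) = 6*2 = 12)
T(c) = -13
b(j) = √(-13 + j) (b(j) = √(j - 13) = √(-13 + j))
b(l) + (19097/(-1385) - 24406/18052) = √(-13 + 12) + (19097/(-1385) - 24406/18052) = √(-1) + (19097*(-1/1385) - 24406*1/18052) = I + (-19097/1385 - 12203/9026) = I - 189270677/12501010 = -189270677/12501010 + I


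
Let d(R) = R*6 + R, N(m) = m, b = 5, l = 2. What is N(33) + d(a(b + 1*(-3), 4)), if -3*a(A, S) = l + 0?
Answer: 85/3 ≈ 28.333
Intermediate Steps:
a(A, S) = -2/3 (a(A, S) = -(2 + 0)/3 = -1/3*2 = -2/3)
d(R) = 7*R (d(R) = 6*R + R = 7*R)
N(33) + d(a(b + 1*(-3), 4)) = 33 + 7*(-2/3) = 33 - 14/3 = 85/3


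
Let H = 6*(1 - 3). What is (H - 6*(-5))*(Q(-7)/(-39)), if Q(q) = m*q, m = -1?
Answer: -42/13 ≈ -3.2308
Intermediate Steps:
H = -12 (H = 6*(-2) = -12)
Q(q) = -q
(H - 6*(-5))*(Q(-7)/(-39)) = (-12 - 6*(-5))*(-1*(-7)/(-39)) = (-12 + 30)*(7*(-1/39)) = 18*(-7/39) = -42/13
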